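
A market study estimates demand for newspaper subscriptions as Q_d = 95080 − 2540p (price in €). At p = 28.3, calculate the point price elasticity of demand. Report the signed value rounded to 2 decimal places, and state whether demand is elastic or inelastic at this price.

dQ_d/dp = −2540. At p = 28.3, Q_d = 95080 − 2540(28.3) = 23198.
Ed = (dQ_d/dp)·(p/Q_d) = −2540 × (28.3/23198) = -3.0986…
|Ed| = 3.10 > 1, so demand is elastic.

-3.10; elastic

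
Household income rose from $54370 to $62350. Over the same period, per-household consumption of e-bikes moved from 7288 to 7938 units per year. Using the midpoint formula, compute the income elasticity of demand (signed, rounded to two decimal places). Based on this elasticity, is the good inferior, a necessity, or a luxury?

0.62; necessity

%ΔQ = (7938 − 7288)/[( 7288 + 7938)/2] = 650/7613 = 0.085380…
%ΔIncome = (62350 − 54370)/[( 54370 + 62350)/2] = 7980/58360 = 0.136737…
E_income = (650/7613) / (7980/58360) = 0.6244…
0 < E_income < 1 ⇒ normal good, necessity.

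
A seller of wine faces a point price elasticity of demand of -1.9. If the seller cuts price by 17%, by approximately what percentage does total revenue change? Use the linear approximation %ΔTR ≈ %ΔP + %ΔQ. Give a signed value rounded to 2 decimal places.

%ΔQ ≈ Ed × %ΔP = (-1.9) × (-17%) = +32.3000%
%ΔTR ≈ %ΔP + %ΔQ = (-17%) + (+32.3000%) = +15.3000%

+15.30%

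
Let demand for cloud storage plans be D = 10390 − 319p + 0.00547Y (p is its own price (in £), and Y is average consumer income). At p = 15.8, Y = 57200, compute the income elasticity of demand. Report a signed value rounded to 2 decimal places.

0.06

At the given values, D = 10390 − 319(15.8) + 0.00547(57200) = 5662.684.
∂D/∂Y = 0.00547.
E = (0.00547) × (57200/5662.684) = 0.0552…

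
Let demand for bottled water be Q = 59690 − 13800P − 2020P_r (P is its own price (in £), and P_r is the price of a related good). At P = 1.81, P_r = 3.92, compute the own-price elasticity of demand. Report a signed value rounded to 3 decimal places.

-0.932

At the given values, Q = 59690 − 13800(1.81) − 2020(3.92) = 26793.6.
∂Q/∂P = −13800.
E = (-13800) × (1.81/26793.6) = -0.93223…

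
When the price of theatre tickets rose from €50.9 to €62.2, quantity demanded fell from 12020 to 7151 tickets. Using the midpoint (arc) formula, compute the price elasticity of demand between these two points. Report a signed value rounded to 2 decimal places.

%ΔQ = (7151 − 12020) / [(12020 + 7151)/2] = -4869/9585.5 = -0.507954…
%ΔP = (62.2 − 50.9) / [(50.9 + 62.2)/2] = 11.3/56.55 = 0.199823…
Arc Ed = %ΔQ / %ΔP = (-4869/9585.5) / (11.3/56.55) = -2.5420…

-2.54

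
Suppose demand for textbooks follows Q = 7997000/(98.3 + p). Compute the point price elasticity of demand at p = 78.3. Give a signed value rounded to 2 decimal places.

-0.44

dQ/dp = −7997000/(98.3 + p)² = -256.416. At p = 78.3, Q = 45283.1.
Ed = (dQ/dp)·(p/Q) = (-256.416) × (78.3/45283.1) = -0.4433…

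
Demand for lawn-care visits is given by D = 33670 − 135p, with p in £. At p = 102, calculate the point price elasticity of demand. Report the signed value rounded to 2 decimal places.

dD/dp = −135. At p = 102, D = 33670 − 135(102) = 19900.
Ed = (dD/dp)·(p/D) = −135 × (102/19900) = -0.6919…

-0.69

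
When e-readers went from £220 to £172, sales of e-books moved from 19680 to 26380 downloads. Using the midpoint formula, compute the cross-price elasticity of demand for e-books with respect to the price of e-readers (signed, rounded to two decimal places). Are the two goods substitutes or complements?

-1.19; complements

%ΔQ_{e-books} = (26380 − 19680)/avg = 6700/23030 = 0.290924…
%ΔP_{e-readers} = (172 − 220)/avg = -48/196 = -0.244897…
E_cross = (6700/23030) / (-48/196) = -1.1879…
E_cross < 0 ⇒ the goods are complements.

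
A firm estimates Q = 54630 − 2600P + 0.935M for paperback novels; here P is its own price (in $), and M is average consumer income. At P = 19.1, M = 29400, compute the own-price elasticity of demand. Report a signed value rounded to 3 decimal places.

At the given values, Q = 54630 − 2600(19.1) + 0.935(29400) = 32459.
∂Q/∂P = −2600.
E = (-2600) × (19.1/32459) = -1.52993…

-1.530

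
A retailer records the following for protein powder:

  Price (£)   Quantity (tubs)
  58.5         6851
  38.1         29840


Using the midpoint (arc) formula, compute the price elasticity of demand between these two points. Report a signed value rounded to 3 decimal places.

-2.967

%ΔQ = (29840 − 6851) / [(6851 + 29840)/2] = 22989/18345.5 = 1.253113…
%ΔP = (38.1 − 58.5) / [(58.5 + 38.1)/2] = -20.4/48.3 = -0.422360…
Arc Ed = %ΔQ / %ΔP = (22989/18345.5) / (-20.4/48.3) = -2.96693…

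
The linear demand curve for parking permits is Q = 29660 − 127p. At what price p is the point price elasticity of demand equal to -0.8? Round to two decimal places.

103.80

Ed = −127p/(29660 − 127p). Set this equal to -0.8:
127p = 0.8·(29660 − 127p) ⇒ 127p(1 + 0.8) = 0.8·29660
p = 0.8·29660 / (127·1.8) = 103.7970…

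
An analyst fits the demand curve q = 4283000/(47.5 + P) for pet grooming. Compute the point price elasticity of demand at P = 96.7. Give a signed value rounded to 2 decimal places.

-0.67

dq/dP = −4283000/(47.5 + P)² = -205.976. At P = 96.7, q = 29701.8.
Ed = (dq/dP)·(P/q) = (-205.976) × (96.7/29701.8) = -0.6705…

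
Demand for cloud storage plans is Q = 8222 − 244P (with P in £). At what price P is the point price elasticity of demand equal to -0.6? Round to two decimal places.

Ed = −244P/(8222 − 244P). Set this equal to -0.6:
244P = 0.6·(8222 − 244P) ⇒ 244P(1 + 0.6) = 0.6·8222
P = 0.6·8222 / (244·1.6) = 12.6362…

12.64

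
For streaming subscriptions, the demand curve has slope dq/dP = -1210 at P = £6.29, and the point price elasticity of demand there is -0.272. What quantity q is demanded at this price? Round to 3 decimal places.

27981.250

Ed = (dq/dP)·(P/q) ⇒ q = (dq/dP)·P/Ed = (-1210)·6.29/(-0.272) = 27981.25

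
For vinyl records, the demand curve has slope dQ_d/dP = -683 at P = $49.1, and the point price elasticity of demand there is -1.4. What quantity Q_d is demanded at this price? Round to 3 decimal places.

Ed = (dQ_d/dP)·(P/Q_d) ⇒ Q_d = (dQ_d/dP)·P/Ed = (-683)·49.1/(-1.4) = 23953.78571…

23953.786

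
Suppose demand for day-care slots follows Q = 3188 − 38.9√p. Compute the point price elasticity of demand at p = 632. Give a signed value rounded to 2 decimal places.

-0.22

dQ/dp = −38.9/(2√p) = -0.773679. At p = 632, Q = 2210.07.
Ed = (dQ/dp)·(p/Q) = (-0.773679) × (632/2210.07) = -0.2212…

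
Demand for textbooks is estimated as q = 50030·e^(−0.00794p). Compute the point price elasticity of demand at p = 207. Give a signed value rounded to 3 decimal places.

-1.644

dq/dp = −0.00794·q = -76.7809. At p = 207, q = 9670.14.
Ed = (dq/dp)·(p/q) = (-76.7809) × (207/9670.14) = -1.64358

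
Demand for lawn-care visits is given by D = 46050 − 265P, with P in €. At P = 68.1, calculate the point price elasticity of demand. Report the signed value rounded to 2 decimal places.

dD/dP = −265. At P = 68.1, D = 46050 − 265(68.1) = 28003.5.
Ed = (dD/dP)·(P/D) = −265 × (68.1/28003.5) = -0.6444…

-0.64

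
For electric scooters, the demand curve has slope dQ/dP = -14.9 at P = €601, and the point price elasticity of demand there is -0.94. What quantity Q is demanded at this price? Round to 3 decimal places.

9526.489

Ed = (dQ/dP)·(P/Q) ⇒ Q = (dQ/dP)·P/Ed = (-14.9)·601/(-0.94) = 9526.48936…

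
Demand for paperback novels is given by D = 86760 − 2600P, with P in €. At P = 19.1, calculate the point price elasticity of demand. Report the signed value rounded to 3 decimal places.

-1.339

dD/dP = −2600. At P = 19.1, D = 86760 − 2600(19.1) = 37100.
Ed = (dD/dP)·(P/D) = −2600 × (19.1/37100) = -1.33854…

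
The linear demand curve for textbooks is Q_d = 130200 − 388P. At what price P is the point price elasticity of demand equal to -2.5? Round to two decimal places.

Ed = −388P/(130200 − 388P). Set this equal to -2.5:
388P = 2.5·(130200 − 388P) ⇒ 388P(1 + 2.5) = 2.5·130200
P = 2.5·130200 / (388·3.5) = 239.6907…

239.69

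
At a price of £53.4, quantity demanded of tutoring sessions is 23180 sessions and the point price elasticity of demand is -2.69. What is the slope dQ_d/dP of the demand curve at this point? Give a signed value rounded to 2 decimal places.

Ed = (dQ_d/dP)·(P/Q_d) ⇒ dQ_d/dP = Ed·Q_d/P = (-2.69)·23180/53.4 = -1167.6816…

-1167.68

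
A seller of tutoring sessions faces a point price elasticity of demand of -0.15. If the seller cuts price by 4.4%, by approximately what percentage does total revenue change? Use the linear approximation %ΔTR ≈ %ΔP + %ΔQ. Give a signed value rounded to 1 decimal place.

-3.7%

%ΔQ ≈ Ed × %ΔP = (-0.15) × (-4.4%) = +0.6600%
%ΔTR ≈ %ΔP + %ΔQ = (-4.4%) + (+0.6600%) = -3.7400%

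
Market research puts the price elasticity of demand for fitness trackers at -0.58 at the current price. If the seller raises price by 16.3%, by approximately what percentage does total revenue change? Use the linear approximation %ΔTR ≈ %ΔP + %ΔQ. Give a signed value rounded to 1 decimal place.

%ΔQ ≈ Ed × %ΔP = (-0.58) × (+16.3%) = -9.4540%
%ΔTR ≈ %ΔP + %ΔQ = (+16.3%) + (-9.4540%) = +6.8460%

+6.8%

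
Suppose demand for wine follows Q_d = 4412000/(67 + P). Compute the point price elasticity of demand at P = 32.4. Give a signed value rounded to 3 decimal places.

dQ_d/dP = −4412000/(67 + P)² = -446.542. At P = 32.4, Q_d = 44386.3.
Ed = (dQ_d/dP)·(P/Q_d) = (-446.542) × (32.4/44386.3) = -0.32595…

-0.326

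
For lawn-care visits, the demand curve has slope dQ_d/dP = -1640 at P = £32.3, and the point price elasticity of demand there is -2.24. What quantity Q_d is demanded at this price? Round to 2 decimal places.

Ed = (dQ_d/dP)·(P/Q_d) ⇒ Q_d = (dQ_d/dP)·P/Ed = (-1640)·32.3/(-2.24) = 23648.2142…

23648.21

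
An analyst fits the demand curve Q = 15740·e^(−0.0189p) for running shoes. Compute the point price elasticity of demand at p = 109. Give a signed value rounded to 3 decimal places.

-2.060

dQ/dp = −0.0189·Q = -37.912. At p = 109, Q = 2005.92.
Ed = (dQ/dp)·(p/Q) = (-37.912) × (109/2005.92) = -2.0601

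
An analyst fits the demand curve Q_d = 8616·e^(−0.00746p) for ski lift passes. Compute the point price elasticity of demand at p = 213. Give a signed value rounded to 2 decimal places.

-1.59

dQ_d/dp = −0.00746·Q_d = -13.1208. At p = 213, Q_d = 1758.82.
Ed = (dQ_d/dp)·(p/Q_d) = (-13.1208) × (213/1758.82) = -1.5889…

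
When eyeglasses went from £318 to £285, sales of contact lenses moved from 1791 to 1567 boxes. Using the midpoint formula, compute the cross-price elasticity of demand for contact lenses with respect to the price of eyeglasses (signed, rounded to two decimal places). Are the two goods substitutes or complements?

%ΔQ_{contact lenses} = (1567 − 1791)/avg = -224/1679 = -0.133412…
%ΔP_{eyeglasses} = (285 − 318)/avg = -33/301.5 = -0.109452…
E_cross = (-224/1679) / (-33/301.5) = 1.2189…
E_cross > 0 ⇒ the goods are substitutes.

1.22; substitutes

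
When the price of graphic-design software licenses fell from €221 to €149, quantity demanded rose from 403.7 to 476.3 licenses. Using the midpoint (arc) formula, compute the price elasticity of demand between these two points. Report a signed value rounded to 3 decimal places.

%ΔQ = (476.3 − 403.7) / [(403.7 + 476.3)/2] = 72.6/440 = 0.165
%ΔP = (149 − 221) / [(221 + 149)/2] = -72/185 = -0.389189…
Arc Ed = %ΔQ / %ΔP = (72.6/440) / (-72/185) = -0.42395…

-0.424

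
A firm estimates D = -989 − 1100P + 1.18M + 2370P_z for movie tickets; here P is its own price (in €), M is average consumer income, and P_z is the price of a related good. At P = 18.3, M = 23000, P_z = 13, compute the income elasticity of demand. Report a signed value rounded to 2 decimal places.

0.74

At the given values, D = -989 − 1100(18.3) + 1.18(23000) + 2370(13) = 36831.
∂D/∂M = 1.18.
E = (1.18) × (23000/36831) = 0.7368…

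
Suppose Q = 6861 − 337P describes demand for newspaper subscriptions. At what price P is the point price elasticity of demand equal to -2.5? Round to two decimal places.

14.54

Ed = −337P/(6861 − 337P). Set this equal to -2.5:
337P = 2.5·(6861 − 337P) ⇒ 337P(1 + 2.5) = 2.5·6861
P = 2.5·6861 / (337·3.5) = 14.5421…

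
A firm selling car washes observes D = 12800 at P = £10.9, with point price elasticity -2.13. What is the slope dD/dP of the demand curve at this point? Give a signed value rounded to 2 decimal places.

-2501.28

Ed = (dD/dP)·(P/D) ⇒ dD/dP = Ed·D/P = (-2.13)·12800/10.9 = -2501.2844…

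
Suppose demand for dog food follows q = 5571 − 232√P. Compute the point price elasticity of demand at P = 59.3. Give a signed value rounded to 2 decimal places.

dq/dP = −232/(2√P) = -15.0637. At P = 59.3, q = 3784.45.
Ed = (dq/dP)·(P/q) = (-15.0637) × (59.3/3784.45) = -0.2360…

-0.24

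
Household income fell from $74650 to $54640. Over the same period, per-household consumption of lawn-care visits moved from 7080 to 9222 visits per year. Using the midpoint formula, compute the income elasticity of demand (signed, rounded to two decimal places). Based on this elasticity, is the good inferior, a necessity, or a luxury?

%ΔQ = (9222 − 7080)/[( 7080 + 9222)/2] = 2142/8151 = 0.262789…
%ΔIncome = (54640 − 74650)/[( 74650 + 54640)/2] = -20010/64645 = -0.309536…
E_income = (2142/8151) / (-20010/64645) = -0.8489…
E_income < 0 ⇒ inferior good.

-0.85; inferior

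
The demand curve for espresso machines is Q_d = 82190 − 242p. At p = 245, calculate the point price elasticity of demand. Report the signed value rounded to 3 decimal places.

-2.589

dQ_d/dp = −242. At p = 245, Q_d = 82190 − 242(245) = 22900.
Ed = (dQ_d/dp)·(p/Q_d) = −242 × (245/22900) = -2.58908…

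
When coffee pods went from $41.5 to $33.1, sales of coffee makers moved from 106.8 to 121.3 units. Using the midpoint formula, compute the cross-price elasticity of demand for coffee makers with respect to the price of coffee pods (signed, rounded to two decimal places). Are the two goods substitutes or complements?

%ΔQ_{coffee makers} = (121.3 − 106.8)/avg = 14.5/114.05 = 0.127137…
%ΔP_{coffee pods} = (33.1 − 41.5)/avg = -8.4/37.3 = -0.225201…
E_cross = (14.5/114.05) / (-8.4/37.3) = -0.5645…
E_cross < 0 ⇒ the goods are complements.

-0.56; complements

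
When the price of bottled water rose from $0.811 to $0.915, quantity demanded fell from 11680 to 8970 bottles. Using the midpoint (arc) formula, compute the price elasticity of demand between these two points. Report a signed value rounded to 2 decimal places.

-2.18

%ΔQ = (8970 − 11680) / [(11680 + 8970)/2] = -2710/10325 = -0.262469…
%ΔP = (0.915 − 0.811) / [(0.811 + 0.915)/2] = 0.104/0.863 = 0.120509…
Arc Ed = %ΔQ / %ΔP = (-2710/10325) / (0.104/0.863) = -2.1779…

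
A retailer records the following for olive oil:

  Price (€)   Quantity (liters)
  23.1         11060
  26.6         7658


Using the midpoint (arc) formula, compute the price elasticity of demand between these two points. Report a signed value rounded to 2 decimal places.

%ΔQ = (7658 − 11060) / [(11060 + 7658)/2] = -3402/9359 = -0.363500…
%ΔP = (26.6 − 23.1) / [(23.1 + 26.6)/2] = 3.5/24.85 = 0.140845…
Arc Ed = %ΔQ / %ΔP = (-3402/9359) / (3.5/24.85) = -2.5808…

-2.58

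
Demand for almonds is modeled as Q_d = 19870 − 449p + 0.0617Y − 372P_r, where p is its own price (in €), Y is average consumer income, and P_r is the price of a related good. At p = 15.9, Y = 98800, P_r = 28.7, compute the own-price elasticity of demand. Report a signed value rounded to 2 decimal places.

At the given values, Q_d = 19870 − 449(15.9) + 0.0617(98800) − 372(28.7) = 8150.46.
∂Q_d/∂p = −449.
E = (-449) × (15.9/8150.46) = -0.8759…

-0.88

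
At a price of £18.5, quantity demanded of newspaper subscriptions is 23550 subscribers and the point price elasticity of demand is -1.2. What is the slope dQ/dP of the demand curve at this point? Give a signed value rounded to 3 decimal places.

-1527.568

Ed = (dQ/dP)·(P/Q) ⇒ dQ/dP = Ed·Q/P = (-1.2)·23550/18.5 = -1527.56756…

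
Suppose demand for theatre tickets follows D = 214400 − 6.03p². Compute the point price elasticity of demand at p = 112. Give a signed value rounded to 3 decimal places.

dD/dp = −2·6.03·p = -1350.72. At p = 112, D = 138759.68.
Ed = (dD/dp)·(p/D) = (-1350.72) × (112/138759.68) = -1.09023…

-1.090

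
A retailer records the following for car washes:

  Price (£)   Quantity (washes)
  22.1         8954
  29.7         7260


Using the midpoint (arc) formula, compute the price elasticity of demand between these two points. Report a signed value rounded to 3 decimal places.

%ΔQ = (7260 − 8954) / [(8954 + 7260)/2] = -1694/8107 = -0.208955…
%ΔP = (29.7 − 22.1) / [(22.1 + 29.7)/2] = 7.6/25.9 = 0.293436…
Arc Ed = %ΔQ / %ΔP = (-1694/8107) / (7.6/25.9) = -0.71209…

-0.712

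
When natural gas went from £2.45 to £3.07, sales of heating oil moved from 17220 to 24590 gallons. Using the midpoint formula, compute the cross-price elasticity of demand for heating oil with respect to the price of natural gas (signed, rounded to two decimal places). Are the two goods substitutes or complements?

%ΔQ_{heating oil} = (24590 − 17220)/avg = 7370/20905 = 0.352547…
%ΔP_{natural gas} = (3.07 − 2.45)/avg = 0.62/2.76 = 0.224637…
E_cross = (7370/20905) / (0.62/2.76) = 1.5694…
E_cross > 0 ⇒ the goods are substitutes.

1.57; substitutes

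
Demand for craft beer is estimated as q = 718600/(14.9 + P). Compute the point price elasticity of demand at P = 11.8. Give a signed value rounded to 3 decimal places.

-0.442

dq/dP = −718600/(14.9 + P)² = -1008.01. At P = 11.8, q = 26913.9.
Ed = (dq/dP)·(P/q) = (-1008.01) × (11.8/26913.9) = -0.44194…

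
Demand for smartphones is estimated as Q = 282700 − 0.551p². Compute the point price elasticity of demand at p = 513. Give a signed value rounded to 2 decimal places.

dQ/dp = −2·0.551·p = -565.326. At p = 513, Q = 137693.881.
Ed = (dQ/dp)·(p/Q) = (-565.326) × (513/137693.881) = -2.1062…

-2.11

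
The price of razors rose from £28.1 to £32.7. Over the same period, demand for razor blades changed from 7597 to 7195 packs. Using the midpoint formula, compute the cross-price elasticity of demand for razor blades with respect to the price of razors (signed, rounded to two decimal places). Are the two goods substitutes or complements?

%ΔQ_{razor blades} = (7195 − 7597)/avg = -402/7396 = -0.054353…
%ΔP_{razors} = (32.7 − 28.1)/avg = 4.6/30.4 = 0.151315…
E_cross = (-402/7396) / (4.6/30.4) = -0.3592…
E_cross < 0 ⇒ the goods are complements.

-0.36; complements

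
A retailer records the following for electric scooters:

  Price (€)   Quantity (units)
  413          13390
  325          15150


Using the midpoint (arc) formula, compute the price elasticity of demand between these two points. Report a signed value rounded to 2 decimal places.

%ΔQ = (15150 − 13390) / [(13390 + 15150)/2] = 1760/14270 = 0.123335…
%ΔP = (325 − 413) / [(413 + 325)/2] = -88/369 = -0.238482…
Arc Ed = %ΔQ / %ΔP = (1760/14270) / (-88/369) = -0.5171…

-0.52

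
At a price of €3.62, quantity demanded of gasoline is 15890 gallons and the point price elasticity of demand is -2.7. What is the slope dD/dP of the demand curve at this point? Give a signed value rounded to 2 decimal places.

-11851.66

Ed = (dD/dP)·(P/D) ⇒ dD/dP = Ed·D/P = (-2.7)·15890/3.62 = -11851.6574…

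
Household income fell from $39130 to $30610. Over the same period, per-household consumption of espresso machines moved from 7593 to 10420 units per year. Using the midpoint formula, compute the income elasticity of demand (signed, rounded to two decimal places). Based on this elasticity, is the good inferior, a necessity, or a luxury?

-1.28; inferior

%ΔQ = (10420 − 7593)/[( 7593 + 10420)/2] = 2827/9006.5 = 0.313884…
%ΔIncome = (30610 − 39130)/[( 39130 + 30610)/2] = -8520/34870 = -0.244336…
E_income = (2827/9006.5) / (-8520/34870) = -1.2846…
E_income < 0 ⇒ inferior good.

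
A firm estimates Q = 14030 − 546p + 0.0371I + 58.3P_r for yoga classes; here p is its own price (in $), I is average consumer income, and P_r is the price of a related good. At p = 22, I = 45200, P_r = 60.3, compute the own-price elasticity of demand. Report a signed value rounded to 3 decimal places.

-1.666

At the given values, Q = 14030 − 546(22) + 0.0371(45200) + 58.3(60.3) = 7210.41.
∂Q/∂p = −546.
E = (-546) × (22/7210.41) = -1.66592…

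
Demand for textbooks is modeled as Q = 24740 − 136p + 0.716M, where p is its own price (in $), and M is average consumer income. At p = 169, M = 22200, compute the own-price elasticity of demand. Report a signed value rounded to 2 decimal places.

At the given values, Q = 24740 − 136(169) + 0.716(22200) = 17651.2.
∂Q/∂p = −136.
E = (-136) × (169/17651.2) = -1.3021…

-1.30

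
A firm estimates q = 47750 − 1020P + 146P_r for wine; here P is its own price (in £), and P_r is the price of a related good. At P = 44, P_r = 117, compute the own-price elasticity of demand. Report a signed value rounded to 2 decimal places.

At the given values, q = 47750 − 1020(44) + 146(117) = 19952.
∂q/∂P = −1020.
E = (-1020) × (44/19952) = -2.2493…

-2.25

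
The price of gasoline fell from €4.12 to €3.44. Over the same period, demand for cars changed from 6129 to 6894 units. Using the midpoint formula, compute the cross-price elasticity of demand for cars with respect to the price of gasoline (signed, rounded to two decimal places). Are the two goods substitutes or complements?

%ΔQ_{cars} = (6894 − 6129)/avg = 765/6511.5 = 0.117484…
%ΔP_{gasoline} = (3.44 − 4.12)/avg = -0.68/3.78 = -0.179894…
E_cross = (765/6511.5) / (-0.68/3.78) = -0.6530…
E_cross < 0 ⇒ the goods are complements.

-0.65; complements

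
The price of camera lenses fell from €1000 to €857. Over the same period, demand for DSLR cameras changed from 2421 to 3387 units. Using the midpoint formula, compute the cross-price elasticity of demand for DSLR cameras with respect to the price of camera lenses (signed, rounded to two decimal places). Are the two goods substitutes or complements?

-2.16; complements

%ΔQ_{DSLR cameras} = (3387 − 2421)/avg = 966/2904 = 0.332644…
%ΔP_{camera lenses} = (857 − 1000)/avg = -143/928.5 = -0.154011…
E_cross = (966/2904) / (-143/928.5) = -2.1598…
E_cross < 0 ⇒ the goods are complements.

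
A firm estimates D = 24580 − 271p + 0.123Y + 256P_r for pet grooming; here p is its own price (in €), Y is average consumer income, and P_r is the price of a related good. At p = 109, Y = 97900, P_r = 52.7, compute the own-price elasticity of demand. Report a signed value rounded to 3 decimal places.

-1.436

At the given values, D = 24580 − 271(109) + 0.123(97900) + 256(52.7) = 20573.9.
∂D/∂p = −271.
E = (-271) × (109/20573.9) = -1.43575…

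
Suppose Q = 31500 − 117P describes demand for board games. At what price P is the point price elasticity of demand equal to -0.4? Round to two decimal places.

Ed = −117P/(31500 − 117P). Set this equal to -0.4:
117P = 0.4·(31500 − 117P) ⇒ 117P(1 + 0.4) = 0.4·31500
P = 0.4·31500 / (117·1.4) = 76.9230…

76.92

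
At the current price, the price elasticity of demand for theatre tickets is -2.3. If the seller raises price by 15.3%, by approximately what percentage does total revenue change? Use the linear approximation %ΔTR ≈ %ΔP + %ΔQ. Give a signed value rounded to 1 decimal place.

-19.9%

%ΔQ ≈ Ed × %ΔP = (-2.3) × (+15.3%) = -35.1900%
%ΔTR ≈ %ΔP + %ΔQ = (+15.3%) + (-35.1900%) = -19.8900%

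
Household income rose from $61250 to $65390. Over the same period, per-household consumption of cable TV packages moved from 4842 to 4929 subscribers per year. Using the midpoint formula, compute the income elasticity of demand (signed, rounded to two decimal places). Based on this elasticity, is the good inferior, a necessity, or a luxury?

0.27; necessity

%ΔQ = (4929 − 4842)/[( 4842 + 4929)/2] = 87/4885.5 = 0.017807…
%ΔIncome = (65390 − 61250)/[( 61250 + 65390)/2] = 4140/63320 = 0.065382…
E_income = (87/4885.5) / (4140/63320) = 0.2723…
0 < E_income < 1 ⇒ normal good, necessity.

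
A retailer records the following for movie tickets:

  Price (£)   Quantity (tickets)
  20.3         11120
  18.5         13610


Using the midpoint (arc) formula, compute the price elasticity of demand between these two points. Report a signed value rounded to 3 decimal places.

%ΔQ = (13610 − 11120) / [(11120 + 13610)/2] = 2490/12365 = 0.201374…
%ΔP = (18.5 − 20.3) / [(20.3 + 18.5)/2] = -1.8/19.4 = -0.092783…
Arc Ed = %ΔQ / %ΔP = (2490/12365) / (-1.8/19.4) = -2.17037…

-2.170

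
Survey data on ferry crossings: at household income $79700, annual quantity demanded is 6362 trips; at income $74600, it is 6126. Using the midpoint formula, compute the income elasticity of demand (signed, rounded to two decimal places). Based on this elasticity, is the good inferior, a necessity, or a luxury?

%ΔQ = (6126 − 6362)/[( 6362 + 6126)/2] = -236/6244 = -0.037796…
%ΔIncome = (74600 − 79700)/[( 79700 + 74600)/2] = -5100/77150 = -0.066104…
E_income = (-236/6244) / (-5100/77150) = 0.5717…
0 < E_income < 1 ⇒ normal good, necessity.

0.57; necessity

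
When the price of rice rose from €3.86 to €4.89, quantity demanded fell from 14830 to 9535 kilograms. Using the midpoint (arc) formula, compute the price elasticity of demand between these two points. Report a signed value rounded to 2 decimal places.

%ΔQ = (9535 − 14830) / [(14830 + 9535)/2] = -5295/12182.5 = -0.434639…
%ΔP = (4.89 − 3.86) / [(3.86 + 4.89)/2] = 1.03/4.375 = 0.235428…
Arc Ed = %ΔQ / %ΔP = (-5295/12182.5) / (1.03/4.375) = -1.8461…

-1.85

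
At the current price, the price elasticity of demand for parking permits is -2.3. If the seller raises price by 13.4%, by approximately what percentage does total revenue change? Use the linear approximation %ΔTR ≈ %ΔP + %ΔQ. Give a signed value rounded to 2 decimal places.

%ΔQ ≈ Ed × %ΔP = (-2.3) × (+13.4%) = -30.8200%
%ΔTR ≈ %ΔP + %ΔQ = (+13.4%) + (-30.8200%) = -17.4200%

-17.42%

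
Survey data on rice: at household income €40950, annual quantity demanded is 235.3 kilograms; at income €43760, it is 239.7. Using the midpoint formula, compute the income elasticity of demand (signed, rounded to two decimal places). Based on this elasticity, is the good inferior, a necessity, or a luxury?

%ΔQ = (239.7 − 235.3)/[( 235.3 + 239.7)/2] = 4.4/237.5 = 0.018526…
%ΔIncome = (43760 − 40950)/[( 40950 + 43760)/2] = 2810/42355 = 0.066343…
E_income = (4.4/237.5) / (2810/42355) = 0.2792…
0 < E_income < 1 ⇒ normal good, necessity.

0.28; necessity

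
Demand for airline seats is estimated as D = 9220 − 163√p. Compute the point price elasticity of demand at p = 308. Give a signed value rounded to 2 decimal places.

-0.22

dD/dp = −163/(2√p) = -4.64389. At p = 308, D = 6359.36.
Ed = (dD/dp)·(p/D) = (-4.64389) × (308/6359.36) = -0.2249…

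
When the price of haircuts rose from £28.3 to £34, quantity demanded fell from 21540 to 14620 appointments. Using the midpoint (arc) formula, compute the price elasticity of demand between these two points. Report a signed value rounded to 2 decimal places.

%ΔQ = (14620 − 21540) / [(21540 + 14620)/2] = -6920/18080 = -0.382743…
%ΔP = (34 − 28.3) / [(28.3 + 34)/2] = 5.7/31.15 = 0.182985…
Arc Ed = %ΔQ / %ΔP = (-6920/18080) / (5.7/31.15) = -2.0916…

-2.09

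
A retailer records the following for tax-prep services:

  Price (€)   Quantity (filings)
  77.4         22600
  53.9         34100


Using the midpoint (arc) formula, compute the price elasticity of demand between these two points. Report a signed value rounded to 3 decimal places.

%ΔQ = (34100 − 22600) / [(22600 + 34100)/2] = 11500/28350 = 0.405643…
%ΔP = (53.9 − 77.4) / [(77.4 + 53.9)/2] = -23.5/65.65 = -0.357958…
Arc Ed = %ΔQ / %ΔP = (11500/28350) / (-23.5/65.65) = -1.13321…

-1.133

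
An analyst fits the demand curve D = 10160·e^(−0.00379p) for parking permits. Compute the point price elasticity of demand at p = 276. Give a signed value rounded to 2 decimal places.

dD/dp = −0.00379·D = -13.5283. At p = 276, D = 3569.47.
Ed = (dD/dp)·(p/D) = (-13.5283) × (276/3569.47) = -1.0460…

-1.05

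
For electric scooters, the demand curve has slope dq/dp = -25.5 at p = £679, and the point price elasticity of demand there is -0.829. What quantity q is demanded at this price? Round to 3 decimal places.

20886.007

Ed = (dq/dp)·(p/q) ⇒ q = (dq/dp)·p/Ed = (-25.5)·679/(-0.829) = 20886.00723…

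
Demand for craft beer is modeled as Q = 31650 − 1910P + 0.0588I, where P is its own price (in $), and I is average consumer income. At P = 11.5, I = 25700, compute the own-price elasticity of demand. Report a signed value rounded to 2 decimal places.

-1.96

At the given values, Q = 31650 − 1910(11.5) + 0.0588(25700) = 11196.16.
∂Q/∂P = −1910.
E = (-1910) × (11.5/11196.16) = -1.9618…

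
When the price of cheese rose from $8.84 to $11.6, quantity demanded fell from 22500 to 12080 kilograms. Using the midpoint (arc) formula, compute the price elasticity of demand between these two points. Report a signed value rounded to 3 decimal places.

%ΔQ = (12080 − 22500) / [(22500 + 12080)/2] = -10420/17290 = -0.602660…
%ΔP = (11.6 − 8.84) / [(8.84 + 11.6)/2] = 2.76/10.22 = 0.270058…
Arc Ed = %ΔQ / %ΔP = (-10420/17290) / (2.76/10.22) = -2.23159…

-2.232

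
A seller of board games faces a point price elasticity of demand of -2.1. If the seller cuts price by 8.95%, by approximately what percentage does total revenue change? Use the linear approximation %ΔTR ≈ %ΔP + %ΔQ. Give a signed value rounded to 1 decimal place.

%ΔQ ≈ Ed × %ΔP = (-2.1) × (-8.95%) = +18.7950%
%ΔTR ≈ %ΔP + %ΔQ = (-8.95%) + (+18.7950%) = +9.8450%

+9.8%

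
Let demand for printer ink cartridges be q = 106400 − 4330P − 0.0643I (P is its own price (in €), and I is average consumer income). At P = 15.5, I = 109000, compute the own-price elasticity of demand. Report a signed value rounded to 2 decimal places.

-2.08

At the given values, q = 106400 − 4330(15.5) − 0.0643(109000) = 32276.3.
∂q/∂P = −4330.
E = (-4330) × (15.5/32276.3) = -2.0793…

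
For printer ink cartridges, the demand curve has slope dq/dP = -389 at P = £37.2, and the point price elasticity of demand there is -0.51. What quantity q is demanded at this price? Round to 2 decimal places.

28374.12

Ed = (dq/dP)·(P/q) ⇒ q = (dq/dP)·P/Ed = (-389)·37.2/(-0.51) = 28374.1176…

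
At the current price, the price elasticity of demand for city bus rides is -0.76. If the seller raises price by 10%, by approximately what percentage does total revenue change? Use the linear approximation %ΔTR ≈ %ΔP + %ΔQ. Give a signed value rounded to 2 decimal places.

%ΔQ ≈ Ed × %ΔP = (-0.76) × (+10%) = -7.6000%
%ΔTR ≈ %ΔP + %ΔQ = (+10%) + (-7.6000%) = +2.4000%

+2.40%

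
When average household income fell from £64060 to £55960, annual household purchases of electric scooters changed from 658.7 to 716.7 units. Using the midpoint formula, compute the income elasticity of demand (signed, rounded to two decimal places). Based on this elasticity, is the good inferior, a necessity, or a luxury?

-0.62; inferior

%ΔQ = (716.7 − 658.7)/[( 658.7 + 716.7)/2] = 58/687.7 = 0.084339…
%ΔIncome = (55960 − 64060)/[( 64060 + 55960)/2] = -8100/60010 = -0.134977…
E_income = (58/687.7) / (-8100/60010) = -0.6248…
E_income < 0 ⇒ inferior good.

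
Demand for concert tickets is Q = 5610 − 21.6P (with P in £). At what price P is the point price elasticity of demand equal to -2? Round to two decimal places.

173.15

Ed = −21.6P/(5610 − 21.6P). Set this equal to -2:
21.6P = 2·(5610 − 21.6P) ⇒ 21.6P(1 + 2) = 2·5610
P = 2·5610 / (21.6·3) = 173.1481…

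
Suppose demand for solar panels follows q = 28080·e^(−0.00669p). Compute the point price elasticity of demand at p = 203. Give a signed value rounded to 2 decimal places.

dq/dp = −0.00669·q = -48.3082. At p = 203, q = 7220.96.
Ed = (dq/dp)·(p/q) = (-48.3082) × (203/7220.96) = -1.3580…

-1.36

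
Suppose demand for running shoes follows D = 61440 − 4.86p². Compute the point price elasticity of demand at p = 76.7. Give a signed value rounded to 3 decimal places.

dD/dp = −2·4.86·p = -745.524. At p = 76.7, D = 32849.1546.
Ed = (dD/dp)·(p/D) = (-745.524) × (76.7/32849.1546) = -1.74073…

-1.741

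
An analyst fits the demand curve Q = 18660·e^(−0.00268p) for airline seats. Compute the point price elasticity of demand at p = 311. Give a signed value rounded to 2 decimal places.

-0.83

dQ/dp = −0.00268·Q = -21.7305. At p = 311, Q = 8108.41.
Ed = (dQ/dp)·(p/Q) = (-21.7305) × (311/8108.41) = -0.8334…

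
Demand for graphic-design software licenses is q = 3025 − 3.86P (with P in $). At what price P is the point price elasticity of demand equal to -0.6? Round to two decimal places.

293.88

Ed = −3.86P/(3025 − 3.86P). Set this equal to -0.6:
3.86P = 0.6·(3025 − 3.86P) ⇒ 3.86P(1 + 0.6) = 0.6·3025
P = 0.6·3025 / (3.86·1.6) = 293.8795…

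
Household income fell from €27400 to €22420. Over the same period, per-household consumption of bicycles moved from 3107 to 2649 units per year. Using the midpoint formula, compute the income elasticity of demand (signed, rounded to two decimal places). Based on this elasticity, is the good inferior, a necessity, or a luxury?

%ΔQ = (2649 − 3107)/[( 3107 + 2649)/2] = -458/2878 = -0.159138…
%ΔIncome = (22420 − 27400)/[( 27400 + 22420)/2] = -4980/24910 = -0.199919…
E_income = (-458/2878) / (-4980/24910) = 0.7960…
0 < E_income < 1 ⇒ normal good, necessity.

0.80; necessity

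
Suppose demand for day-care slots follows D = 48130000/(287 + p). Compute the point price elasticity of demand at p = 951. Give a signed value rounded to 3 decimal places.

dD/dp = −48130000/(287 + p)² = -31.4032. At p = 951, D = 38877.2.
Ed = (dD/dp)·(p/D) = (-31.4032) × (951/38877.2) = -0.76817…

-0.768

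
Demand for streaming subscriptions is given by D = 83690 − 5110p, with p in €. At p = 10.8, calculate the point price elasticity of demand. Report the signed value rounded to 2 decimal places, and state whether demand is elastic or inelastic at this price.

-1.94; elastic

dD/dp = −5110. At p = 10.8, D = 83690 − 5110(10.8) = 28502.
Ed = (dD/dp)·(p/D) = −5110 × (10.8/28502) = -1.9362…
|Ed| = 1.94 > 1, so demand is elastic.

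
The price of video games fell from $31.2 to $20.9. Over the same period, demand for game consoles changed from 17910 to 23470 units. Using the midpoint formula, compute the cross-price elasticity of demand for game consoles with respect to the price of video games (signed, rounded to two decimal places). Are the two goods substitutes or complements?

%ΔQ_{game consoles} = (23470 − 17910)/avg = 5560/20690 = 0.268728…
%ΔP_{video games} = (20.9 − 31.2)/avg = -10.3/26.05 = -0.395393…
E_cross = (5560/20690) / (-10.3/26.05) = -0.6796…
E_cross < 0 ⇒ the goods are complements.

-0.68; complements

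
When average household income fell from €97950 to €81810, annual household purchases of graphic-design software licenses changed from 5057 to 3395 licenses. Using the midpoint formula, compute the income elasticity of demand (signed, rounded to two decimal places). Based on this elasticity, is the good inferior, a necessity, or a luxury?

2.19; luxury

%ΔQ = (3395 − 5057)/[( 5057 + 3395)/2] = -1662/4226 = -0.393279…
%ΔIncome = (81810 − 97950)/[( 97950 + 81810)/2] = -16140/89880 = -0.179572…
E_income = (-1662/4226) / (-16140/89880) = 2.1900…
E_income > 1 ⇒ normal good, luxury.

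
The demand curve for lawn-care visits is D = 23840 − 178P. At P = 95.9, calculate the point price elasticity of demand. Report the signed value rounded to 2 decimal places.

-2.52

dD/dP = −178. At P = 95.9, D = 23840 − 178(95.9) = 6769.8.
Ed = (dD/dP)·(P/D) = −178 × (95.9/6769.8) = -2.5215…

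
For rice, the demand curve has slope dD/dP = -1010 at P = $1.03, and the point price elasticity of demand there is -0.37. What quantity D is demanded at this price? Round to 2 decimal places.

2811.62

Ed = (dD/dP)·(P/D) ⇒ D = (dD/dP)·P/Ed = (-1010)·1.03/(-0.37) = 2811.6216…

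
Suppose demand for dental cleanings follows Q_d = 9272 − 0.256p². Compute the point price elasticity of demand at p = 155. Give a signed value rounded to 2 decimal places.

-3.94

dQ_d/dp = −2·0.256·p = -79.36. At p = 155, Q_d = 3121.6.
Ed = (dQ_d/dp)·(p/Q_d) = (-79.36) × (155/3121.6) = -3.9405…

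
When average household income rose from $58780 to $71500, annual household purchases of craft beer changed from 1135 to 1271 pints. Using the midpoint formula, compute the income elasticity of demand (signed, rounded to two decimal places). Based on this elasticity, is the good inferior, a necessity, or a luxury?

%ΔQ = (1271 − 1135)/[( 1135 + 1271)/2] = 136/1203 = 0.113050…
%ΔIncome = (71500 − 58780)/[( 58780 + 71500)/2] = 12720/65140 = 0.195271…
E_income = (136/1203) / (12720/65140) = 0.5789…
0 < E_income < 1 ⇒ normal good, necessity.

0.58; necessity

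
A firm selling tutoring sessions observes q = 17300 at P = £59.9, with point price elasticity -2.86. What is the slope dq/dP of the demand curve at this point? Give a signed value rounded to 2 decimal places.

-826.01

Ed = (dq/dP)·(P/q) ⇒ dq/dP = Ed·q/P = (-2.86)·17300/59.9 = -826.0100…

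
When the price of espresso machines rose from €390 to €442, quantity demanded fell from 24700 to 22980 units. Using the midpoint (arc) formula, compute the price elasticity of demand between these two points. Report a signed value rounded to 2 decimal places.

-0.58

%ΔQ = (22980 − 24700) / [(24700 + 22980)/2] = -1720/23840 = -0.072147…
%ΔP = (442 − 390) / [(390 + 442)/2] = 52/416 = 0.125
Arc Ed = %ΔQ / %ΔP = (-1720/23840) / (52/416) = -0.5771…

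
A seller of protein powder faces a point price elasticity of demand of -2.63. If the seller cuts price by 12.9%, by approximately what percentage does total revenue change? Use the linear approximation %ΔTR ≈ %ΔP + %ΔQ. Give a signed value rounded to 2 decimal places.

%ΔQ ≈ Ed × %ΔP = (-2.63) × (-12.9%) = +33.9270%
%ΔTR ≈ %ΔP + %ΔQ = (-12.9%) + (+33.9270%) = +21.0270%

+21.03%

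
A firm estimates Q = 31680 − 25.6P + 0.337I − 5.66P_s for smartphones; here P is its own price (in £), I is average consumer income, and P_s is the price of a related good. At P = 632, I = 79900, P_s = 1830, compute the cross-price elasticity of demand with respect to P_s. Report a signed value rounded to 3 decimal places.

-0.323

At the given values, Q = 31680 − 25.6(632) + 0.337(79900) − 5.66(1830) = 32069.3.
∂Q/∂P_s = -5.66.
E = (-5.66) × (1830/32069.3) = -0.32298…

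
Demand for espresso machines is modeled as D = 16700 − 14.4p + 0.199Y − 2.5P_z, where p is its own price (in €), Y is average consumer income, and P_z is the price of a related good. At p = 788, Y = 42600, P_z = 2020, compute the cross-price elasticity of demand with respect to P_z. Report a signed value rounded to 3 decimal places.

-0.575

At the given values, D = 16700 − 14.4(788) + 0.199(42600) − 2.5(2020) = 8780.2.
∂D/∂P_z = -2.5.
E = (-2.5) × (2020/8780.2) = -0.57515…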